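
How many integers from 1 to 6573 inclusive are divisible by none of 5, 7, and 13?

4161

Using inclusion–exclusion:
floor(6573/5) + floor(6573/7) + floor(6573/13) − floor(6573/35) − floor(6573/65) − floor(6573/91) + floor(6573/455) = 1314 + 939 + 505 − 187 − 101 − 72 + 14 = 2412
6573 − 2412 = 4161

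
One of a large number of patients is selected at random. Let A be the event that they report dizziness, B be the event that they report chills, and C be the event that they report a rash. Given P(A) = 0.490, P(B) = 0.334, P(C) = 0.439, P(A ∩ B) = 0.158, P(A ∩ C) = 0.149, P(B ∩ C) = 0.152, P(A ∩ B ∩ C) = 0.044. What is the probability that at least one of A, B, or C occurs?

P(A ∪ B ∪ C) = 0.490 + 0.334 + 0.439 − 0.158 − 0.149 − 0.152 + 0.044 = 0.848

0.848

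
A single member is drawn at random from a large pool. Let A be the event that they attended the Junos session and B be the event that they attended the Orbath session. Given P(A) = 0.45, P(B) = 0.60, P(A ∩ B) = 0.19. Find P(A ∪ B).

0.86

By inclusion-exclusion,
P(A ∪ B) = 0.45 + 0.60 − 0.19 = 0.86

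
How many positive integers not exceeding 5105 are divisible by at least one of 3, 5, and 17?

2542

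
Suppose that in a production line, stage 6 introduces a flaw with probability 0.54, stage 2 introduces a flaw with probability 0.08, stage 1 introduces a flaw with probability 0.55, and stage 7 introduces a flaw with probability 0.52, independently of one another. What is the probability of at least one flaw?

0.9085888

P(none) = (1 − 0.54) × (1 − 0.08) × (1 − 0.55) × (1 − 0.52) = 0.46 × 0.92 × 0.45 × 0.48 = 0.0914112
P(at least one) = 1 − 0.0914112 = 0.9085888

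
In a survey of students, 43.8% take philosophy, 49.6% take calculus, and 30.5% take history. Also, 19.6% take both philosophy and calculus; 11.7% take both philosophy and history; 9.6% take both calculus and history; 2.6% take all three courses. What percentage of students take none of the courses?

14.4%

Apply inclusion-exclusion:
P(at least one) = 43.8 + 49.6 + 30.5 − 19.6 − 11.7 − 9.6 + 2.6 = 85.6%
P(none) = 100% − 85.6% = 14.4%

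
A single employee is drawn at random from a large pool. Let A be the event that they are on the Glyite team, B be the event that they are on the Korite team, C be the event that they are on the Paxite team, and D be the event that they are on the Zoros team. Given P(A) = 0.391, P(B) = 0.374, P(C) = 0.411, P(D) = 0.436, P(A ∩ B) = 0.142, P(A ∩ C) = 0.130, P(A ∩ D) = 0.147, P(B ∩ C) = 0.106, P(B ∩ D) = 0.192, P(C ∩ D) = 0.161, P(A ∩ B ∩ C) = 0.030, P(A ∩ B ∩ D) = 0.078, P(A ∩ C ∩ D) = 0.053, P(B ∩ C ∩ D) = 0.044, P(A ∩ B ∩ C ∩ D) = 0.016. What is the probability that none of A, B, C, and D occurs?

0.077

P(A ∪ B ∪ C ∪ D) = 0.391 + 0.374 + 0.411 + 0.436 − 0.142 − 0.130 − 0.147 − 0.106 − 0.192 − 0.161 + 0.030 + 0.078 + 0.053 + 0.044 − 0.016 = 0.923
P(none) = 1 − 0.923 = 0.077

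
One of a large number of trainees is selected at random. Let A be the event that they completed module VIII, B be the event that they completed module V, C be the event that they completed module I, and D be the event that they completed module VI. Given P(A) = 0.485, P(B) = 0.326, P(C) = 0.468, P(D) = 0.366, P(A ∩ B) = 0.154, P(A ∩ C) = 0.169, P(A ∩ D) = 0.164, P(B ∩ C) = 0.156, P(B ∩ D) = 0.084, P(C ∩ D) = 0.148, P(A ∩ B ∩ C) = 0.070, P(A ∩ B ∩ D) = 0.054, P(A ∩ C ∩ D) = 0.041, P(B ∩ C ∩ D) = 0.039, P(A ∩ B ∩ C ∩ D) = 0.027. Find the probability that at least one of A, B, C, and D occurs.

0.947

By inclusion-exclusion,
P(A ∪ B ∪ C ∪ D) = 0.485 + 0.326 + 0.468 + 0.366 − 0.154 − 0.169 − 0.164 − 0.156 − 0.084 − 0.148 + 0.070 + 0.054 + 0.041 + 0.039 − 0.027 = 0.947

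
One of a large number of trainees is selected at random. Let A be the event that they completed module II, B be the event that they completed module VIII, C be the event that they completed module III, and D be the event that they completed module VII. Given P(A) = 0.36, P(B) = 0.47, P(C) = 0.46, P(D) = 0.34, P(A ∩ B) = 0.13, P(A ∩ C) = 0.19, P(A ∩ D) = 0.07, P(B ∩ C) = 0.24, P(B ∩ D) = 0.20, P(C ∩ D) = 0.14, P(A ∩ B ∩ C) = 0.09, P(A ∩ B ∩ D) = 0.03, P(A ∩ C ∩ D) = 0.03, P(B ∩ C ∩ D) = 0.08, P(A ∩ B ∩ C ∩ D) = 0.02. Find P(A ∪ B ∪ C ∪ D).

Inclusion–exclusion gives
P(A ∪ B ∪ C ∪ D) = 0.36 + 0.47 + 0.46 + 0.34 − 0.13 − 0.19 − 0.07 − 0.24 − 0.20 − 0.14 + 0.09 + 0.03 + 0.03 + 0.08 − 0.02 = 0.87

0.87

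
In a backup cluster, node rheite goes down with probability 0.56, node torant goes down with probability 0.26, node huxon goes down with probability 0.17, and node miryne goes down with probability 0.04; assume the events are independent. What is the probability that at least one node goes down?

0.74056192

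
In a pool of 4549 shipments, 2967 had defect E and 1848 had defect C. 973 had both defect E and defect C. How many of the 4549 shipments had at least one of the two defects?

3842

Using inclusion–exclusion:
|at least one| = 2967 + 1848 − 973 = 3842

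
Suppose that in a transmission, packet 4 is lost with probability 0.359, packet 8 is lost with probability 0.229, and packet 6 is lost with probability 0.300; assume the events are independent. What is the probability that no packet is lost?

0.3459477

Independence gives P(none) = ∏(1 − pᵢ).
P(none) = (1 − 0.359) × (1 − 0.229) × (1 − 0.300) = 0.641 × 0.771 × 0.700 = 0.3459477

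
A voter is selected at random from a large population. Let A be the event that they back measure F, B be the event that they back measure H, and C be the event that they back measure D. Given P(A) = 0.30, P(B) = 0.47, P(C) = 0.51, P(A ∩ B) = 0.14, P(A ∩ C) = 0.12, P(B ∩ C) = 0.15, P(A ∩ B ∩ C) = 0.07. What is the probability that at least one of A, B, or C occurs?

0.94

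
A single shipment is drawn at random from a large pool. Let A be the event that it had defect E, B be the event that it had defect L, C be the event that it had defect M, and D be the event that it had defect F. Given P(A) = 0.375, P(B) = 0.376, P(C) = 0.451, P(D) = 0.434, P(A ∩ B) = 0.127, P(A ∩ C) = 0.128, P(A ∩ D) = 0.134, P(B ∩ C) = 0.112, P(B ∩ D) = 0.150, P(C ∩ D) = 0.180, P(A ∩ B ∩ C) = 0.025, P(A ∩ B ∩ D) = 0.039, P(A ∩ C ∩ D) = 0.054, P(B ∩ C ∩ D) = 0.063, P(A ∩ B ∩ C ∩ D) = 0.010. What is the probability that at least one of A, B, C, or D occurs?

Inclusion–exclusion gives
P(A ∪ B ∪ C ∪ D) = 0.375 + 0.376 + 0.451 + 0.434 − 0.127 − 0.128 − 0.134 − 0.112 − 0.150 − 0.180 + 0.025 + 0.039 + 0.054 + 0.063 − 0.010 = 0.976

0.976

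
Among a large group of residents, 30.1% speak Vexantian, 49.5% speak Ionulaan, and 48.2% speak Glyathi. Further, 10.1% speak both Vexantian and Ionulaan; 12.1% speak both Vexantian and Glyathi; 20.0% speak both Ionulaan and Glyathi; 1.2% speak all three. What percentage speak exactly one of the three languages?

By inclusion–exclusion (exactly-one form):
P(exactly one) = 30.1 + 49.5 + 48.2 − 2·10.1 − 2·12.1 − 2·20.0 + 3·1.2 = 47.0%

47.0%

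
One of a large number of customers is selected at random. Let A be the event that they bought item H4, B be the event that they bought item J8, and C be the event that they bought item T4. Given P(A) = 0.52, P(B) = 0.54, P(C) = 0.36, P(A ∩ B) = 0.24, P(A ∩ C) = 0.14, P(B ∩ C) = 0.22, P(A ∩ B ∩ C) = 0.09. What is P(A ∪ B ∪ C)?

By inclusion-exclusion,
P(A ∪ B ∪ C) = 0.52 + 0.54 + 0.36 − 0.24 − 0.14 − 0.22 + 0.09 = 0.91

0.91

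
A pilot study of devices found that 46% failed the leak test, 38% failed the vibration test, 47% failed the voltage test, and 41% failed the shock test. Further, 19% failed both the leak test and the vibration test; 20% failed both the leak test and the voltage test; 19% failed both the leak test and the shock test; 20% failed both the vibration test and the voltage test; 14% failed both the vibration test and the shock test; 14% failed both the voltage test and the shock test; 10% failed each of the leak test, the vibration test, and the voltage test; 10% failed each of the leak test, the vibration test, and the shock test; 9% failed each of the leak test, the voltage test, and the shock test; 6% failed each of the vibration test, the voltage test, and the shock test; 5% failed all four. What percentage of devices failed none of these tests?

4%

P(at least one) = 46 + 38 + 47 + 41 − 19 − 20 − 19 − 20 − 14 − 14 + 10 + 10 + 9 + 6 − 5 = 96%
P(none) = 100% − 96% = 4%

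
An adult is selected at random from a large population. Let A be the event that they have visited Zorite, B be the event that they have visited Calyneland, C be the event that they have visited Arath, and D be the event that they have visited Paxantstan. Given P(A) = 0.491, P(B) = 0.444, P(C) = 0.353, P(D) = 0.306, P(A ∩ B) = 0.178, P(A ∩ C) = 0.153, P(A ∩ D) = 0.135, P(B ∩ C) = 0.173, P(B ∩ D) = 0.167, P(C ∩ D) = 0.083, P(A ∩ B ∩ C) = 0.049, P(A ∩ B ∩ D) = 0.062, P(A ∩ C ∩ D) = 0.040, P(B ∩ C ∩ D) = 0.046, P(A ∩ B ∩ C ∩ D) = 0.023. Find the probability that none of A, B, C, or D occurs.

By inclusion-exclusion,
P(A ∪ B ∪ C ∪ D) = 0.491 + 0.444 + 0.353 + 0.306 − 0.178 − 0.153 − 0.135 − 0.173 − 0.167 − 0.083 + 0.049 + 0.062 + 0.040 + 0.046 − 0.023 = 0.879
P(none) = 1 − 0.879 = 0.121

0.121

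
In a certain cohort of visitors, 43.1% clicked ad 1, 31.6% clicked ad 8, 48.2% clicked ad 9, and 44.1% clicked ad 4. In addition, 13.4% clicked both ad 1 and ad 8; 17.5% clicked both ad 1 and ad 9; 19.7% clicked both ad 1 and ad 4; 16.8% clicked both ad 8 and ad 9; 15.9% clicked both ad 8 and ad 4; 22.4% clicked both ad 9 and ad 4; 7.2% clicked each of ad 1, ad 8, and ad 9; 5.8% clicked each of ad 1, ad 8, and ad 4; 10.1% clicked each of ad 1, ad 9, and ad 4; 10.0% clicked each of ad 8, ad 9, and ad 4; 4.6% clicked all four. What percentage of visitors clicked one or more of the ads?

By inclusion-exclusion,
P(union) = 43.1 + 31.6 + 48.2 + 44.1 − 13.4 − 17.5 − 19.7 − 16.8 − 15.9 − 22.4 + 7.2 + 5.8 + 10.1 + 10.0 − 4.6 = 89.8%

89.8%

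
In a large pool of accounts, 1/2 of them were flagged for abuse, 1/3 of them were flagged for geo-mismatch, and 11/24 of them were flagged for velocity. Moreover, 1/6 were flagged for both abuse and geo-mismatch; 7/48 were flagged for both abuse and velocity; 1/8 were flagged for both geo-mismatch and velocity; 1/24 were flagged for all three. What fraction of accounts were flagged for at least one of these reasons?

43/48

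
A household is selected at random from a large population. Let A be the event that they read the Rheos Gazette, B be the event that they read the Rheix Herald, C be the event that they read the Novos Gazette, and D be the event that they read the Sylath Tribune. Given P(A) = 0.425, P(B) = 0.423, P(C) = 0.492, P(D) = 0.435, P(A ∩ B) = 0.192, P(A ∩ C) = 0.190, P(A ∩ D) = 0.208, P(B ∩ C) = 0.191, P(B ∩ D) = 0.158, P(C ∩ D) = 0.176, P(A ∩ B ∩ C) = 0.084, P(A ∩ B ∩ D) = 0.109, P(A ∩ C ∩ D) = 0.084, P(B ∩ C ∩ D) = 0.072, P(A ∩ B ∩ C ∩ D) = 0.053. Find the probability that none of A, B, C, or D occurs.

0.044

By inclusion–exclusion:
P(A ∪ B ∪ C ∪ D) = 0.425 + 0.423 + 0.492 + 0.435 − 0.192 − 0.190 − 0.208 − 0.191 − 0.158 − 0.176 + 0.084 + 0.109 + 0.084 + 0.072 − 0.053 = 0.956
P(none) = 1 − 0.956 = 0.044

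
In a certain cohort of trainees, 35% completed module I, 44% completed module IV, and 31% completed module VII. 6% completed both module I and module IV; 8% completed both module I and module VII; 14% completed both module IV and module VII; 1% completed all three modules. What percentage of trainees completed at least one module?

83%

P(at least one) = 35 + 44 + 31 − 6 − 8 − 14 + 1 = 83%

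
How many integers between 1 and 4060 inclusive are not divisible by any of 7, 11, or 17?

By inclusion–exclusion:
floor(4060/7) + floor(4060/11) + floor(4060/17) − floor(4060/77) − floor(4060/119) − floor(4060/187) + floor(4060/1309) = 580 + 369 + 238 − 52 − 34 − 21 + 3 = 1083
4060 − 1083 = 2977

2977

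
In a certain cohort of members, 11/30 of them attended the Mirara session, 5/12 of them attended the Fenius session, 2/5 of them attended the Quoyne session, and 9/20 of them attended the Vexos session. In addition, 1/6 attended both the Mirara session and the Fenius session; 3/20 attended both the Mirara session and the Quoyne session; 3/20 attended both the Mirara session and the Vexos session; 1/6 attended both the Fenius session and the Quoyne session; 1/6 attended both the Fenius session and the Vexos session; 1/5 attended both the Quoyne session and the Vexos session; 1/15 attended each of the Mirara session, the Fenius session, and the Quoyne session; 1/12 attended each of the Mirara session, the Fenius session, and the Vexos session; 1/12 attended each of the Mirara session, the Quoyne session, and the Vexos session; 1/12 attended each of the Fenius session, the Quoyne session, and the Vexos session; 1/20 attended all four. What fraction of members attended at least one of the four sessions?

9/10

Using inclusion–exclusion:
P(union) = 11/30 + 5/12 + 2/5 + 9/20 − 1/6 − 3/20 − 3/20 − 1/6 − 1/6 − 1/5 + 1/15 + 1/12 + 1/12 + 1/12 − 1/20 = 9/10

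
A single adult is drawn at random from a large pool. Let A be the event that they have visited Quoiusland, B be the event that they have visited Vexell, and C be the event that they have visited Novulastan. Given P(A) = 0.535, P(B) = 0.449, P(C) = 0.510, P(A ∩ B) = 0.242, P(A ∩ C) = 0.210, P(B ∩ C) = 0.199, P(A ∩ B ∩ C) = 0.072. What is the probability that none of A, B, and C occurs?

0.085

By inclusion–exclusion:
P(A ∪ B ∪ C) = 0.535 + 0.449 + 0.510 − 0.242 − 0.210 − 0.199 + 0.072 = 0.915
P(none) = 1 − 0.915 = 0.085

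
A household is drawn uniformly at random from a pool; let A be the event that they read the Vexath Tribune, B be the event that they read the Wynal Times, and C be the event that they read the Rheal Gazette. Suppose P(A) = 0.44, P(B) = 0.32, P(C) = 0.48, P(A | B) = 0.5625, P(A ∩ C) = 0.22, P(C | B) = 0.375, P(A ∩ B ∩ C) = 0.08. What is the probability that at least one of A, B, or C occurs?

P(A ∩ B) = P(B)·P(A|B) = 0.32 × 0.5625 = 0.18
P(B ∩ C) = P(B)·P(C|B) = 0.32 × 0.375 = 0.12
P(A ∪ B ∪ C) = 0.44 + 0.32 + 0.48 − 0.18 − 0.22 − 0.12 + 0.08 = 0.80

0.80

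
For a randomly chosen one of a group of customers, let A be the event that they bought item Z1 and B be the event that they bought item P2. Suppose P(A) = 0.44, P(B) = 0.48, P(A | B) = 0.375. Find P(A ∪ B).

0.74

P(A ∩ B) = P(B)·P(A|B) = 0.48 × 0.375 = 0.18
Inclusion–exclusion gives
P(A ∪ B) = 0.44 + 0.48 − 0.18 = 0.74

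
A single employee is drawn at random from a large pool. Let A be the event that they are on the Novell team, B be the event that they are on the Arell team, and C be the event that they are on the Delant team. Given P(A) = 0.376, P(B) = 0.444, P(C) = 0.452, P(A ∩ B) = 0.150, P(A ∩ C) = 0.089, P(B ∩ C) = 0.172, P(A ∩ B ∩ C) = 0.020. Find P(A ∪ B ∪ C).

By inclusion–exclusion:
P(A ∪ B ∪ C) = 0.376 + 0.444 + 0.452 − 0.150 − 0.089 − 0.172 + 0.020 = 0.881

0.881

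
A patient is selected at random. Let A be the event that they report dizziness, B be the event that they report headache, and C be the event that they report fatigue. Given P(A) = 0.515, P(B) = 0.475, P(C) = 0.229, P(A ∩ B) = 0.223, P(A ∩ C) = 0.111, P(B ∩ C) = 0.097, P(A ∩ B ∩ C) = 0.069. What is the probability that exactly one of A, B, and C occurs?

Using the inclusion–exclusion count for exactly one event:
P(exactly one) = 0.515 + 0.475 + 0.229 − 2·0.223 − 2·0.111 − 2·0.097 + 3·0.069 = 0.564

0.564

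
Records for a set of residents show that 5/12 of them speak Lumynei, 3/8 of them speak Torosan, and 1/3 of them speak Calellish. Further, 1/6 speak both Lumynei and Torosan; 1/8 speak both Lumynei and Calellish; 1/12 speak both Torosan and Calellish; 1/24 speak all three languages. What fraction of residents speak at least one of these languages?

Using inclusion–exclusion:
P(union) = 5/12 + 3/8 + 1/3 − 1/6 − 1/8 − 1/12 + 1/24 = 19/24

19/24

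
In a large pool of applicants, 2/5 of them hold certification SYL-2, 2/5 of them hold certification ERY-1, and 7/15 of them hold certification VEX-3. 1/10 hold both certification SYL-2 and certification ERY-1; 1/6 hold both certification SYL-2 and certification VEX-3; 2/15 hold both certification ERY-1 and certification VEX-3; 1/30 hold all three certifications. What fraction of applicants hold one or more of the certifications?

P(at least one) = 2/5 + 2/5 + 7/15 − 1/10 − 1/6 − 2/15 + 1/30 = 9/10

9/10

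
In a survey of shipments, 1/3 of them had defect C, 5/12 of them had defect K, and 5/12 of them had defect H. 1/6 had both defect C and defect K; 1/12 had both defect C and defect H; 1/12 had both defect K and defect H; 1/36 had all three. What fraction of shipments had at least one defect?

31/36

P(at least one) = 1/3 + 5/12 + 5/12 − 1/6 − 1/12 − 1/12 + 1/36 = 31/36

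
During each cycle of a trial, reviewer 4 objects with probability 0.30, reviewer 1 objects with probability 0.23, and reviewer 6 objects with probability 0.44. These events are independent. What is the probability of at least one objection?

P(none) = (1 − 0.30) × (1 − 0.23) × (1 − 0.44) = 0.70 × 0.77 × 0.56 = 0.30184
P(at least one) = 1 − 0.30184 = 0.69816

0.69816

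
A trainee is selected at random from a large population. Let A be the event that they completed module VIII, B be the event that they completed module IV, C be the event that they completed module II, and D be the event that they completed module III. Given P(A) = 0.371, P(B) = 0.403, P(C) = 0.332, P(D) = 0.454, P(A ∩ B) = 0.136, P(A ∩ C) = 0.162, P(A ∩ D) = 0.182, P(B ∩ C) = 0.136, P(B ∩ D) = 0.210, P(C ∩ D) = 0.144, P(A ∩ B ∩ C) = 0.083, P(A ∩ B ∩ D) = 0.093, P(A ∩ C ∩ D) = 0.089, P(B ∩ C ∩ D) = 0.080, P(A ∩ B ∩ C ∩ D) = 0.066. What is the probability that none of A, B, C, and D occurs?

P(A ∪ B ∪ C ∪ D) = 0.371 + 0.403 + 0.332 + 0.454 − 0.136 − 0.162 − 0.182 − 0.136 − 0.210 − 0.144 + 0.083 + 0.093 + 0.089 + 0.080 − 0.066 = 0.869
P(none) = 1 − 0.869 = 0.131

0.131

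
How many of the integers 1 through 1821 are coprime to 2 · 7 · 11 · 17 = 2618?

668

floor(1821/2) + floor(1821/7) + floor(1821/11) + floor(1821/17) − floor(1821/14) − floor(1821/22) − floor(1821/34) − floor(1821/77) − floor(1821/119) − floor(1821/187) + floor(1821/154) + floor(1821/238) + floor(1821/374) + floor(1821/1309) − floor(1821/2618) = 910 + 260 + 165 + 107 − 130 − 82 − 53 − 23 − 15 − 9 + 11 + 7 + 4 + 1 − 0 = 1153
1821 − 1153 = 668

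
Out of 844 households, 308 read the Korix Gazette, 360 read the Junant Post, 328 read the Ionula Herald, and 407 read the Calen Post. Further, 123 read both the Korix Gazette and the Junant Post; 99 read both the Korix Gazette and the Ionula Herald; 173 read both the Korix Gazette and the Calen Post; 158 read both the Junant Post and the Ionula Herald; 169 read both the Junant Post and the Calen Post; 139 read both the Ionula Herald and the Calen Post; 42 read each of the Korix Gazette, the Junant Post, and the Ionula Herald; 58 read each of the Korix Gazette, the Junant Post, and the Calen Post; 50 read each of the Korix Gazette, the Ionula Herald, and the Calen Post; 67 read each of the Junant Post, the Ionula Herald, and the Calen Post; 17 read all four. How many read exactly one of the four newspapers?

264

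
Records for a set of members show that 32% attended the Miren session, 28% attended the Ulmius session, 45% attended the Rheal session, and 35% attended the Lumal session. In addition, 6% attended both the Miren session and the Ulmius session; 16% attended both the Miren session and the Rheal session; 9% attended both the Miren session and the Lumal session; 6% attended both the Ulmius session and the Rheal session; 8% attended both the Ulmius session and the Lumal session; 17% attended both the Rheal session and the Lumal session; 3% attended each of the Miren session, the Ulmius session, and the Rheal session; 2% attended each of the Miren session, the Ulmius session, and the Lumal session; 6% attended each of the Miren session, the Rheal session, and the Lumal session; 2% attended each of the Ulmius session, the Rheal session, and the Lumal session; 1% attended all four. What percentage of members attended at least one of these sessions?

By inclusion-exclusion,
P(union) = 32 + 28 + 45 + 35 − 6 − 16 − 9 − 6 − 8 − 17 + 3 + 2 + 6 + 2 − 1 = 90%

90%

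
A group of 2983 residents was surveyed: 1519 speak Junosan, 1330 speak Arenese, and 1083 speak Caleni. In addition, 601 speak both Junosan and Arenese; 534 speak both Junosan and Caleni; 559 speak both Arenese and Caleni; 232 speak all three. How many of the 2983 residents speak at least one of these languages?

2470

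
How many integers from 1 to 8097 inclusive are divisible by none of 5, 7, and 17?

floor(8097/5) + floor(8097/7) + floor(8097/17) − floor(8097/35) − floor(8097/85) − floor(8097/119) + floor(8097/595) = 1619 + 1156 + 476 − 231 − 95 − 68 + 13 = 2870
8097 − 2870 = 5227

5227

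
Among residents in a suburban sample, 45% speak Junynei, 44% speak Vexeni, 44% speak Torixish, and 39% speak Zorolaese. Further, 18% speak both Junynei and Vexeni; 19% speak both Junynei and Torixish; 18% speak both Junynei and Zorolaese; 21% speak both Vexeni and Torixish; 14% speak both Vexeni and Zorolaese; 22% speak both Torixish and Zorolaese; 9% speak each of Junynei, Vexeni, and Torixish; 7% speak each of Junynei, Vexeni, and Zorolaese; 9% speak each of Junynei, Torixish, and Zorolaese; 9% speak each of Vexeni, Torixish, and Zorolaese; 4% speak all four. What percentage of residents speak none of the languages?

10%

Inclusion–exclusion gives
P(at least one) = 45 + 44 + 44 + 39 − 18 − 19 − 18 − 21 − 14 − 22 + 9 + 7 + 9 + 9 − 4 = 90%
P(none) = 100% − 90% = 10%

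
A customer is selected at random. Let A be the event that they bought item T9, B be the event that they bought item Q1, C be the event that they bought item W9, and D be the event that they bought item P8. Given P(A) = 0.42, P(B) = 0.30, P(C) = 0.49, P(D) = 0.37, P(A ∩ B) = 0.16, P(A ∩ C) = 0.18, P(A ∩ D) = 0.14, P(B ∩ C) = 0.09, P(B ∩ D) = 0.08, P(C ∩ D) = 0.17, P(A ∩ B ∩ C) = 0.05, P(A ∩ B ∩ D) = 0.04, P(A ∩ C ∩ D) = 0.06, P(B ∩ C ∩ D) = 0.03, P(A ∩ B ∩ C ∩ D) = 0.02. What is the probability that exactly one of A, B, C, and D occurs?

0.40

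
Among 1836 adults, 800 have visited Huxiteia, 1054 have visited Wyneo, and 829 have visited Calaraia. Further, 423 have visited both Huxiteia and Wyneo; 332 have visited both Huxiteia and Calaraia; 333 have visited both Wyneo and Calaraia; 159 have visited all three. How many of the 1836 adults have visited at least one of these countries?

|union| = 800 + 1054 + 829 − 423 − 332 − 333 + 159 = 1754

1754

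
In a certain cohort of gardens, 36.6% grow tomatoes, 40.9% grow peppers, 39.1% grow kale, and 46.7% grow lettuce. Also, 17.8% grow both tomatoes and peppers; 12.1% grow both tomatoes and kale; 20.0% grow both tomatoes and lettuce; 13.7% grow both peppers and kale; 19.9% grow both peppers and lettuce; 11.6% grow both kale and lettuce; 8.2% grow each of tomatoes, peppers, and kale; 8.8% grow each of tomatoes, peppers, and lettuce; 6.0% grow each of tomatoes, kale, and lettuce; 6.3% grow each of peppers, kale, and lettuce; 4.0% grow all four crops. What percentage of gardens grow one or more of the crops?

By inclusion-exclusion,
P(at least one) = 36.6 + 40.9 + 39.1 + 46.7 − 17.8 − 12.1 − 20.0 − 13.7 − 19.9 − 11.6 + 8.2 + 8.8 + 6.0 + 6.3 − 4.0 = 93.5%

93.5%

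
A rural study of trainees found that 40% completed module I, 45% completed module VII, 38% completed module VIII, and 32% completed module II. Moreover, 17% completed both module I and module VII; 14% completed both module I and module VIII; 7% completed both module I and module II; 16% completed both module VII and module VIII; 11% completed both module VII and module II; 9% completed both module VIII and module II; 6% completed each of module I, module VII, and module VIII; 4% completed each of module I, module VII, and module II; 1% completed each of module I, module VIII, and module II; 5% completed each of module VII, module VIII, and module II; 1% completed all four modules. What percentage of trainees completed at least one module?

P(at least one) = 40 + 45 + 38 + 32 − 17 − 14 − 7 − 16 − 11 − 9 + 6 + 4 + 1 + 5 − 1 = 96%

96%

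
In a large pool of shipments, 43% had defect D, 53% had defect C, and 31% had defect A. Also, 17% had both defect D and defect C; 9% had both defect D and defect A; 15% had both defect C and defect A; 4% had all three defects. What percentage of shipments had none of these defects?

10%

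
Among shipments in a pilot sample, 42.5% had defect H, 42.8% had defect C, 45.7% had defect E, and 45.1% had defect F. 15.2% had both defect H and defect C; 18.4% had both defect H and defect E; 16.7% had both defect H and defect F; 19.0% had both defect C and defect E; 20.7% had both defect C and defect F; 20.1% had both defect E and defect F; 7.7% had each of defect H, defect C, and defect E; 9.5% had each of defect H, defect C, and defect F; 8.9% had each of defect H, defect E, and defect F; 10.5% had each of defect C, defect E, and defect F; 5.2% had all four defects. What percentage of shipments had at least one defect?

97.4%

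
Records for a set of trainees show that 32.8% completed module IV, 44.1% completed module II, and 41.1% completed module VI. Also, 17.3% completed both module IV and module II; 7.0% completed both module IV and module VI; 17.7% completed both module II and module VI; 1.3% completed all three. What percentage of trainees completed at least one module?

77.3%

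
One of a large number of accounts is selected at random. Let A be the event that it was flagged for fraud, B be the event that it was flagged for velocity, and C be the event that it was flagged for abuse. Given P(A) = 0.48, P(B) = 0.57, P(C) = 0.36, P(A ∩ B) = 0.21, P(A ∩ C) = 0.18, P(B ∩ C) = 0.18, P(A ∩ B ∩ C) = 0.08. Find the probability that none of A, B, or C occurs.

Using inclusion–exclusion:
P(A ∪ B ∪ C) = 0.48 + 0.57 + 0.36 − 0.21 − 0.18 − 0.18 + 0.08 = 0.92
P(none) = 1 − 0.92 = 0.08

0.08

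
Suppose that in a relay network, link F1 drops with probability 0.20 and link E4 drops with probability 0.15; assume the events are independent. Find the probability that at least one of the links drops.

0.32

Since the events are independent, P(none) is the product of the individual non-occurrence probabilities.
P(none) = (1 − 0.20) × (1 − 0.15) = 0.80 × 0.85 = 0.68
P(at least one) = 1 − 0.68 = 0.32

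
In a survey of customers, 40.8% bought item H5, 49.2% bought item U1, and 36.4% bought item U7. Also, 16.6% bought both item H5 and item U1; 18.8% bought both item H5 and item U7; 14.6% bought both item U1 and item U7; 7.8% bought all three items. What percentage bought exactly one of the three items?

By inclusion–exclusion (exactly-one form):
P(exactly one) = 40.8 + 49.2 + 36.4 − 2·16.6 − 2·18.8 − 2·14.6 + 3·7.8 = 49.8%

49.8%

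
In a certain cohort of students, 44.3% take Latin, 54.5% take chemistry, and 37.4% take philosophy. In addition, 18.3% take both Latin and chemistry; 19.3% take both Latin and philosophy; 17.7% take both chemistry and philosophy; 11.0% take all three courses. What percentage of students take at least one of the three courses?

91.9%

Apply inclusion-exclusion:
P(union) = 44.3 + 54.5 + 37.4 − 18.3 − 19.3 − 17.7 + 11.0 = 91.9%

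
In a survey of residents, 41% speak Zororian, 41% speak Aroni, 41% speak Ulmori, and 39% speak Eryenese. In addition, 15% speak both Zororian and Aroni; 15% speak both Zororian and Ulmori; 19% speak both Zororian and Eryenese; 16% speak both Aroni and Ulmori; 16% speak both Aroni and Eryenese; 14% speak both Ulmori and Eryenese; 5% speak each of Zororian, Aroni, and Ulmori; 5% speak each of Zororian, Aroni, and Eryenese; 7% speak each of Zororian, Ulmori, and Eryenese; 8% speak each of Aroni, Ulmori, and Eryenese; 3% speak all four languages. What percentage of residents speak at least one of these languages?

Apply inclusion-exclusion:
P(≥1) = 41 + 41 + 41 + 39 − 15 − 15 − 19 − 16 − 16 − 14 + 5 + 5 + 7 + 8 − 3 = 89%

89%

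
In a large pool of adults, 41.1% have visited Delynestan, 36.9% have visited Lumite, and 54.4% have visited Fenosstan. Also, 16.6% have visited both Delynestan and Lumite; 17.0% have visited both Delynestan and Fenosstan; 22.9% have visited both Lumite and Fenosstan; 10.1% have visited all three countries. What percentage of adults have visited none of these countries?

14.0%

Inclusion–exclusion gives
P(at least one) = 41.1 + 36.9 + 54.4 − 16.6 − 17.0 − 22.9 + 10.1 = 86.0%
P(none) = 100% − 86.0% = 14.0%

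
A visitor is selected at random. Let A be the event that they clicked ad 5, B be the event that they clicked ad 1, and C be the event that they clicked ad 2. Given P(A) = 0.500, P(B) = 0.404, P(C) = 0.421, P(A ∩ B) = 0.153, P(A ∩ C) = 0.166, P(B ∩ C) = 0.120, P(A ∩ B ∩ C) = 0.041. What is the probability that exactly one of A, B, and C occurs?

By inclusion–exclusion (exactly-one form):
P(exactly one) = 0.500 + 0.404 + 0.421 − 2·0.153 − 2·0.166 − 2·0.120 + 3·0.041 = 0.570

0.570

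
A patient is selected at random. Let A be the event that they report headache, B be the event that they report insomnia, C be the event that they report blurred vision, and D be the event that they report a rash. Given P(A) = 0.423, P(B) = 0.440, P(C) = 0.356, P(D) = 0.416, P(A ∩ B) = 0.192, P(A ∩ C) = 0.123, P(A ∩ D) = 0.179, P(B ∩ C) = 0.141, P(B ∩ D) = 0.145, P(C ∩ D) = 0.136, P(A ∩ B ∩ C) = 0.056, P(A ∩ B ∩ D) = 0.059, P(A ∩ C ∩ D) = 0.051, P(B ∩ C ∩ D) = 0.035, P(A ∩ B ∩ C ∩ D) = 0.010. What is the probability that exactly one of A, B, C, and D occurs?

0.366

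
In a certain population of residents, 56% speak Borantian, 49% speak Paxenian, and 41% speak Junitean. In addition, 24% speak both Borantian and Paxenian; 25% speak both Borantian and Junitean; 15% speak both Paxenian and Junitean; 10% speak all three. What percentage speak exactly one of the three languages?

48%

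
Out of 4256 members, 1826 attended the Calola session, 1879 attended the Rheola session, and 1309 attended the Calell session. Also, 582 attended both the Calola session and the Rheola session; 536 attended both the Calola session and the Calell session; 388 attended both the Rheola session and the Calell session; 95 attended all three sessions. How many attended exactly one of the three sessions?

Using the inclusion–exclusion count for exactly one event:
N(exactly one) = 1826 + 1879 + 1309 − 2·582 − 2·536 − 2·388 + 3·95 = 2287

2287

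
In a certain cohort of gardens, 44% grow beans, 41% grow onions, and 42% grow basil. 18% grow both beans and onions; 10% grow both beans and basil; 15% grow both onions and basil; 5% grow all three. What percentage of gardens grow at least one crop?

89%

By inclusion–exclusion:
P(≥1) = 44 + 41 + 42 − 18 − 10 − 15 + 5 = 89%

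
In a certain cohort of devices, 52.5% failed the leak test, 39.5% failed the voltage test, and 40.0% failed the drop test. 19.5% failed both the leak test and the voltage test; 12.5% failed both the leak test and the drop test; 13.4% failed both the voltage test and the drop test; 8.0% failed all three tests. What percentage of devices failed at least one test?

Inclusion–exclusion gives
P(union) = 52.5 + 39.5 + 40.0 − 19.5 − 12.5 − 13.4 + 8.0 = 94.6%

94.6%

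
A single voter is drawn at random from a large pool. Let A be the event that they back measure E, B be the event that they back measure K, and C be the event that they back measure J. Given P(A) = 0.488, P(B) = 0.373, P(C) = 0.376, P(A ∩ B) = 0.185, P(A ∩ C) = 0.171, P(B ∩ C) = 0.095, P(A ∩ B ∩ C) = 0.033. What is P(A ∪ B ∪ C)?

By inclusion-exclusion,
P(A ∪ B ∪ C) = 0.488 + 0.373 + 0.376 − 0.185 − 0.171 − 0.095 + 0.033 = 0.819

0.819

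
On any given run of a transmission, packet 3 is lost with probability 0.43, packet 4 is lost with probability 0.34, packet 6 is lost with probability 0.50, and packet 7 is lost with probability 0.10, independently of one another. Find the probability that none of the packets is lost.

0.16929

Independence gives P(none) = ∏(1 − pᵢ).
P(none) = (1 − 0.43) × (1 − 0.34) × (1 − 0.50) × (1 − 0.10) = 0.57 × 0.66 × 0.50 × 0.90 = 0.16929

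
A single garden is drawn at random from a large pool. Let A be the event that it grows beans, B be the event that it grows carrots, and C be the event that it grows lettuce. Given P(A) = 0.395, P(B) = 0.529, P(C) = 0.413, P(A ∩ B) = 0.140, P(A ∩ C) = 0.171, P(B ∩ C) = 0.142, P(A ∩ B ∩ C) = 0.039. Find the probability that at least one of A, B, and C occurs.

0.923

P(A ∪ B ∪ C) = 0.395 + 0.529 + 0.413 − 0.140 − 0.171 − 0.142 + 0.039 = 0.923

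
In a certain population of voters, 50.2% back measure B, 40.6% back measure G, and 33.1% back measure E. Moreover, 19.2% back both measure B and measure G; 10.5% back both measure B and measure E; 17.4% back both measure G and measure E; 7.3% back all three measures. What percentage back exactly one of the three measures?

51.6%

By inclusion–exclusion (exactly-one form):
P(exactly one) = 50.2 + 40.6 + 33.1 − 2·19.2 − 2·10.5 − 2·17.4 + 3·7.3 = 51.6%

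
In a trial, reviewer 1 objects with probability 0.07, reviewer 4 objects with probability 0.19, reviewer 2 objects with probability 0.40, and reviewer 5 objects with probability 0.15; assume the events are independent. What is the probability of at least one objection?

0.615817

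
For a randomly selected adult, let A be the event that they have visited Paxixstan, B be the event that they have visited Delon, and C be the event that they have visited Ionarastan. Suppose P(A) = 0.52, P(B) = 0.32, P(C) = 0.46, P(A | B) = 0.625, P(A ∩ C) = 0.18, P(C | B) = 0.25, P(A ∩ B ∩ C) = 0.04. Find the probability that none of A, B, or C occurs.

P(A ∩ B) = P(B)·P(A|B) = 0.32 × 0.625 = 0.20
P(B ∩ C) = P(B)·P(C|B) = 0.32 × 0.25 = 0.08
By inclusion–exclusion:
P(A ∪ B ∪ C) = 0.52 + 0.32 + 0.46 − 0.20 − 0.18 − 0.08 + 0.04 = 0.88
P(none) = 1 − 0.88 = 0.12

0.12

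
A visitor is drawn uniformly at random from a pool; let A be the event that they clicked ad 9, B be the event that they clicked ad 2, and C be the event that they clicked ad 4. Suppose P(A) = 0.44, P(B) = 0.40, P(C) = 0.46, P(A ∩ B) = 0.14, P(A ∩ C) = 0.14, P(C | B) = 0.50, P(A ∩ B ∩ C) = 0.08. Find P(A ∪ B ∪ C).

0.90

P(B ∩ C) = P(B)·P(C|B) = 0.40 × 0.50 = 0.20
Inclusion–exclusion gives
P(A ∪ B ∪ C) = 0.44 + 0.40 + 0.46 − 0.14 − 0.14 − 0.20 + 0.08 = 0.90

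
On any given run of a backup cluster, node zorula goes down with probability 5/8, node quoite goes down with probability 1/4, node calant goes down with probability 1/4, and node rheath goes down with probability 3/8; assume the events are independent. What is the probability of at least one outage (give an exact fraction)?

P(none) = (1 − 5/8) × (1 − 1/4) × (1 − 1/4) × (1 − 3/8) = 3/8 × 3/4 × 3/4 × 5/8 = 135/1024
P(at least one) = 1 − 135/1024 = 889/1024

889/1024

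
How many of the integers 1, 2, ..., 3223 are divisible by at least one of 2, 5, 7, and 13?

2202

Apply inclusion-exclusion:
1611 + 644 + 460 + 247 − 322 − 230 − 123 − 92 − 49 − 35 + 46 + 24 + 17 + 7 − 3 = 2202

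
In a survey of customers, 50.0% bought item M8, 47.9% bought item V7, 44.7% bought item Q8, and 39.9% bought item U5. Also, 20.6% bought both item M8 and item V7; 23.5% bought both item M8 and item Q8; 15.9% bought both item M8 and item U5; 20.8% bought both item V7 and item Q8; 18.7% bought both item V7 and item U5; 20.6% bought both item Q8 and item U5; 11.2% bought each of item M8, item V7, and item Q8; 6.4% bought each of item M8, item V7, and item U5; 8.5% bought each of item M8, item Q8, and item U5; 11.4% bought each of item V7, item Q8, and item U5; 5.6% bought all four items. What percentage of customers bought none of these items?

Apply inclusion-exclusion:
P(≥1) = 50.0 + 47.9 + 44.7 + 39.9 − 20.6 − 23.5 − 15.9 − 20.8 − 18.7 − 20.6 + 11.2 + 6.4 + 8.5 + 11.4 − 5.6 = 94.3%
P(none) = 100% − 94.3% = 5.7%

5.7%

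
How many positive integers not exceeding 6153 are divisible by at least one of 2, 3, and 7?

Using inclusion–exclusion:
floor(6153/2) + floor(6153/3) + floor(6153/7) − floor(6153/6) − floor(6153/14) − floor(6153/21) + floor(6153/42) = 3076 + 2051 + 879 − 1025 − 439 − 293 + 146 = 4395

4395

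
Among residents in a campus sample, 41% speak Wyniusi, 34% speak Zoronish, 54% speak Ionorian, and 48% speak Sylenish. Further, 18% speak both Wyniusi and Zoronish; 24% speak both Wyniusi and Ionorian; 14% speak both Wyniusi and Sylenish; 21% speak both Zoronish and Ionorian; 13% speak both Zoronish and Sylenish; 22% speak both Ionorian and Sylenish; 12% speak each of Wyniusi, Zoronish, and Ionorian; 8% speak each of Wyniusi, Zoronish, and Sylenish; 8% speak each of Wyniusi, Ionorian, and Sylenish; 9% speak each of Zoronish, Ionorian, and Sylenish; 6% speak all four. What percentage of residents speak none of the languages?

4%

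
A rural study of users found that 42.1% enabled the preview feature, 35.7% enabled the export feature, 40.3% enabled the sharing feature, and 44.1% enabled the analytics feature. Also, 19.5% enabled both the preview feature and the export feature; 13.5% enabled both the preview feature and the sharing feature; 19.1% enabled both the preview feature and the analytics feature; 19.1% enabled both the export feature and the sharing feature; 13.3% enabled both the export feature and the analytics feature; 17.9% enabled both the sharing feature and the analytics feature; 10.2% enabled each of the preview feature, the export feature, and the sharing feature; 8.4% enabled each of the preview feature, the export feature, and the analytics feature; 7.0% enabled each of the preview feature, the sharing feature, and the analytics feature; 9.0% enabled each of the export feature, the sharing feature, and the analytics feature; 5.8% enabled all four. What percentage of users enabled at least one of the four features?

By inclusion-exclusion,
P(union) = 42.1 + 35.7 + 40.3 + 44.1 − 19.5 − 13.5 − 19.1 − 19.1 − 13.3 − 17.9 + 10.2 + 8.4 + 7.0 + 9.0 − 5.8 = 88.6%

88.6%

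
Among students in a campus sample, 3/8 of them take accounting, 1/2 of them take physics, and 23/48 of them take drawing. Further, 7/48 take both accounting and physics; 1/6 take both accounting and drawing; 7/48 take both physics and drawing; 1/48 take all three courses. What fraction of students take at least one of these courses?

11/12

Inclusion–exclusion gives
P(union) = 3/8 + 1/2 + 23/48 − 7/48 − 1/6 − 7/48 + 1/48 = 11/12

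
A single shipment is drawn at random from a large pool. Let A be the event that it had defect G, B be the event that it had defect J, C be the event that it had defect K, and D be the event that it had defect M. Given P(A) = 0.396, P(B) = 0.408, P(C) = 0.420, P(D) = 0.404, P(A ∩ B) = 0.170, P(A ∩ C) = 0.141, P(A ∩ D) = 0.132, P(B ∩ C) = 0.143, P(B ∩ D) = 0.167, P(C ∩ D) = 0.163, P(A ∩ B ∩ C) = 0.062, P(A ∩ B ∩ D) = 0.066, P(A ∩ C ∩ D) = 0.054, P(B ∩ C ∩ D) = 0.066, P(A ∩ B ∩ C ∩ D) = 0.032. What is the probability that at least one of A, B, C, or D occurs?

Inclusion–exclusion gives
P(A ∪ B ∪ C ∪ D) = 0.396 + 0.408 + 0.420 + 0.404 − 0.170 − 0.141 − 0.132 − 0.143 − 0.167 − 0.163 + 0.062 + 0.066 + 0.054 + 0.066 − 0.032 = 0.928

0.928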